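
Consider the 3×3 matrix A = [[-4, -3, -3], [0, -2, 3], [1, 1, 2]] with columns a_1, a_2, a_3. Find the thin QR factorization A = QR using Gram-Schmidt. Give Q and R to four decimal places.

a_1 = (-4, 0, 1); ‖a_1‖ = 4.1231, so e_1 = (-0.9701, 0.0000, 0.2425).
e_1·a_2 = (-0.9701)·(-3) + 0.0000·(-2) + 0.2425·1 = 3.1530.
u_2 = a_2 − 3.1530·e_1 = (0.0588, -2.0000, 0.2353).
‖u_2‖ = 2.0147, so e_2 = (0.0292, -0.9927, 0.1168).
e_1·a_3 = (-0.9701)·(-3) + 0.0000·3 + 0.2425·2 = 3.3955; e_2·a_3 = 0.0292·(-3) + (-0.9927)·3 + 0.1168·2 = -2.8322.
u_3 = a_3 − 3.3955·e_1 + 2.8322·e_2 = (0.3768, 0.1884, 1.5072).
‖u_3‖ = 1.5650, so e_3 = (0.2408, 0.1204, 0.9631).

Q = [[-0.9701, 0.0292, 0.2408], [0.0000, -0.9927, 0.1204], [0.2425, 0.1168, 0.9631]], R = [[4.1231, 3.1530, 3.3955], [0.0000, 2.0147, -2.8322], [0.0000, 0.0000, 1.5650]]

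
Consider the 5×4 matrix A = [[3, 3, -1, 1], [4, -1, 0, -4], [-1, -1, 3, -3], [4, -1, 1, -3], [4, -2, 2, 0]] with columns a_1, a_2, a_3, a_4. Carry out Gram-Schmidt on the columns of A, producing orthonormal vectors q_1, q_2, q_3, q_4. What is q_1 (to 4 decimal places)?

q_1 = a_1/‖a_1‖ = (3, 4, -1, 4, 4)/7.6158 = (0.3939, 0.5252, -0.1313, 0.5252, 0.5252).

q_1 = (0.3939, 0.5252, -0.1313, 0.5252, 0.5252)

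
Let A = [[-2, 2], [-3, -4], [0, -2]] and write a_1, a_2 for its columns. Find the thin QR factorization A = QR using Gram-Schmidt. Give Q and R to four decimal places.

Q = [[-0.5547, 0.7397], [-0.8321, -0.4931], [0.0000, -0.4579]], R = [[3.6056, 2.2188], [0.0000, 4.3677]]

a_1 = (-2, -3, 0); ‖a_1‖ = 3.6056, so e_1 = (-0.5547, -0.8321, 0.0000).
e_1·a_2 = (-0.5547)·2 + (-0.8321)·(-4) + 0.0000·(-2) = 2.2188.
u_2 = a_2 − 2.2188·e_1 = (3.2308, -2.1538, -2.0000).
‖u_2‖ = 4.3677, so e_2 = (0.7397, -0.4931, -0.4579).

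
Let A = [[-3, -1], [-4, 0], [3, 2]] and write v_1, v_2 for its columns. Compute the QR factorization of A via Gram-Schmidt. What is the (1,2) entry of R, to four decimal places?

q_1 = v_1/‖v_1‖ = (-3, -4, 3)/5.8310 = (-0.5145, -0.6860, 0.5145).
r_{12} = q_1·v_2 = 1.5435.

r_{12} = 1.5435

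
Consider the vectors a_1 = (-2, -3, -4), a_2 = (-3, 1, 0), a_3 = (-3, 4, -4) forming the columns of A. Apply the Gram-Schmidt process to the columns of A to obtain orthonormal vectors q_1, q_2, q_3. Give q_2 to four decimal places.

q_1 = a_1/‖a_1‖ = (-2, -3, -4)/5.3852 = (-0.3714, -0.5571, -0.7428).
r_{12} = q_1·a_2 = 0.5571.
u_2 = a_2 − 0.5571·q_1 = (-2.7931, 1.3103, 0.4138).
‖u_2‖ = 3.1128, so q_2 = (-0.8973, 0.4210, 0.1329).

q_2 = (-0.8973, 0.4210, 0.1329)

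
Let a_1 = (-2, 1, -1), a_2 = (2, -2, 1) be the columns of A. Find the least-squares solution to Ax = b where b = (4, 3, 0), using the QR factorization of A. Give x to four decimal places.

x = (-6.2000, -4.6000)

a_1 = (-2, 1, -1); ‖a_1‖ = 2.4495, so e_1 = (-0.8165, 0.4082, -0.4082).
e_1·a_2 = (-0.8165)·2 + 0.4082·(-2) + (-0.4082)·1 = -2.8577.
u_2 = a_2 + 2.8577·e_1 = (-0.3333, -0.8333, -0.1667).
‖u_2‖ = 0.9129, so e_2 = (-0.3651, -0.9129, -0.1826).
Qᵀb = (-2.0412, -4.1992).
Back-substitute: x_2 = -4.1992/0.9129 = -4.6000.
x_1 = (-2.0412 + 2.8577·(-4.6000))/2.4495 = -6.2000.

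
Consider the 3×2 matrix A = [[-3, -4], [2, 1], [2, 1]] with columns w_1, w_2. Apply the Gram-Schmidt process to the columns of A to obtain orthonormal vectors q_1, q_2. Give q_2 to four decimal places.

w_1 = (-3, 2, 2); ‖w_1‖ = 4.1231, so q_1 = (-0.7276, 0.4851, 0.4851).
q_1·w_2 = (-0.7276)·(-4) + 0.4851·1 + 0.4851·1 = 3.8806.
u_2 = w_2 − 3.8806·q_1 = (-1.1765, -0.8824, -0.8824).
‖u_2‖ = 1.7150, so q_2 = (-0.6860, -0.5145, -0.5145).

q_2 = (-0.6860, -0.5145, -0.5145)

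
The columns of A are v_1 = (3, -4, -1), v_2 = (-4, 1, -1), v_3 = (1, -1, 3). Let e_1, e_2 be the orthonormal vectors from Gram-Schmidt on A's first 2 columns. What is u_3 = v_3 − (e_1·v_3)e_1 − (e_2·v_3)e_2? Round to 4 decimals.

u_3 = (-0.8436, -1.1811, 2.1934)

e_1 = v_1/‖v_1‖ = (3, -4, -1)/5.0990 = (0.5883, -0.7845, -0.1961).
r_{12} = e_1·v_2 = -2.9417.
u_2 = v_2 + 2.9417·e_1 = (-2.2692, -1.3077, -1.5769).
‖u_2‖ = 3.0571, so e_2 = (-0.7423, -0.4277, -0.5158).
r_{13} = e_1·v_3 = 0.7845; r_{23} = e_2·v_3 = -1.8620.
u_3 = v_3 − 0.7845·e_1 + 1.8620·e_2 = (-0.8436, -1.1811, 2.1934).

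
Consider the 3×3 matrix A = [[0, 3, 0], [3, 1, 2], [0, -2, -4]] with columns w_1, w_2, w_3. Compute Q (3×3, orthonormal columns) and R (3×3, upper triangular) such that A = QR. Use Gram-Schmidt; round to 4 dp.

Q = [[0.0000, 0.8321, -0.5547], [1.0000, 0.0000, 0.0000], [0.0000, -0.5547, -0.8321]], R = [[3.0000, 1.0000, 2.0000], [0.0000, 3.6056, 2.2188], [0.0000, 0.0000, 3.3282]]

q_1 = w_1/‖w_1‖ = (0, 3, 0)/3.0000 = (0.0000, 1.0000, 0.0000).
r_{12} = q_1·w_2 = 1.0000.
u_2 = w_2 − 1.0000·q_1 = (3.0000, 0.0000, -2.0000).
‖u_2‖ = 3.6056, so q_2 = (0.8321, 0.0000, -0.5547).
r_{13} = q_1·w_3 = 2.0000; r_{23} = q_2·w_3 = 2.2188.
u_3 = w_3 − 2.0000·q_1 − 2.2188·q_2 = (-1.8462, 0.0000, -2.7692).
‖u_3‖ = 3.3282, so q_3 = (-0.5547, 0.0000, -0.8321).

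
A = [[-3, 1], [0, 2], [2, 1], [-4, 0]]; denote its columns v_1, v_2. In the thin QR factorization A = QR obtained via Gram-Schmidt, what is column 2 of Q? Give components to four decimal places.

v_1 = (-3, 0, 2, -4); ‖v_1‖ = 5.3852, so e_1 = (-0.5571, 0.0000, 0.3714, -0.7428).
e_1·v_2 = (-0.5571)·1 + 0.0000·2 + 0.3714·1 + (-0.7428)·0 = -0.1857.
u_2 = v_2 + 0.1857·e_1 = (0.8966, 2.0000, 1.0690, -0.1379).
‖u_2‖ = 2.4424, so e_2 = (0.3671, 0.8189, 0.4377, -0.0565).

e_2 = (0.3671, 0.8189, 0.4377, -0.0565)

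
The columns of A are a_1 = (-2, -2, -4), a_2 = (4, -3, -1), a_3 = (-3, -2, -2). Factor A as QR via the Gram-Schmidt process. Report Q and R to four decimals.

Q = [[-0.4082, 0.8198, -0.4016], [-0.4082, -0.5575, -0.7229], [-0.8165, -0.1312, 0.5623]], R = [[4.8990, 0.4082, 3.6742], [0.0000, 5.0827, -1.0821], [0.0000, 0.0000, 1.5261]]

e_1 = a_1/‖a_1‖ = (-2, -2, -4)/4.8990 = (-0.4082, -0.4082, -0.8165).
r_{12} = e_1·a_2 = 0.4082.
u_2 = a_2 − 0.4082·e_1 = (4.1667, -2.8333, -0.6667).
‖u_2‖ = 5.0827, so e_2 = (0.8198, -0.5575, -0.1312).
r_{13} = e_1·a_3 = 3.6742; r_{23} = e_2·a_3 = -1.0821.
u_3 = a_3 − 3.6742·e_1 + 1.0821·e_2 = (-0.6129, -1.1032, 0.8581).
‖u_3‖ = 1.5261, so e_3 = (-0.4016, -0.7229, 0.5623).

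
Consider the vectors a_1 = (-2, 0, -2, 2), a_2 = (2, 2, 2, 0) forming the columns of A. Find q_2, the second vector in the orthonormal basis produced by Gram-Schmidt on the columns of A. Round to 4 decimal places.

q_2 = (0.2582, 0.7746, 0.2582, 0.5164)

a_1 = (-2, 0, -2, 2); ‖a_1‖ = 3.4641, so q_1 = (-0.5774, 0.0000, -0.5774, 0.5774).
q_1·a_2 = (-0.5774)·2 + 0.0000·2 + (-0.5774)·2 + 0.5774·0 = -2.3094.
u_2 = a_2 + 2.3094·q_1 = (0.6667, 2.0000, 0.6667, 1.3333).
‖u_2‖ = 2.5820, so q_2 = (0.2582, 0.7746, 0.2582, 0.5164).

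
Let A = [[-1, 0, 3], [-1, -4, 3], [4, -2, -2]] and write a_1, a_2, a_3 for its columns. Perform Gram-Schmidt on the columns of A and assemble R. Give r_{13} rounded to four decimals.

r_{13} = -3.2998

a_1 = (-1, -1, 4); ‖a_1‖ = 4.2426, so q_1 = (-0.2357, -0.2357, 0.9428).
r_{13} = q_1·a_3 = -3.2998.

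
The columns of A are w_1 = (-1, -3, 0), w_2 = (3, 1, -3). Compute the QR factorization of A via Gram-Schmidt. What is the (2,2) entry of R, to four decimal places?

w_1 = (-1, -3, 0); ‖w_1‖ = 3.1623, so q_1 = (-0.3162, -0.9487, 0.0000).
q_1·w_2 = (-0.3162)·3 + (-0.9487)·1 + 0.0000·(-3) = -1.8974.
u_2 = w_2 + 1.8974·q_1 = (2.4000, -0.8000, -3.0000).
r_{22} = ‖u_2‖ = 3.9243.

r_{22} = 3.9243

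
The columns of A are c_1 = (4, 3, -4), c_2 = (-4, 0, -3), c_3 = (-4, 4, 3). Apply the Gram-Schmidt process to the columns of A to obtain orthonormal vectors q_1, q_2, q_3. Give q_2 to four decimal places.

c_1 = (4, 3, -4); ‖c_1‖ = 6.4031, so q_1 = (0.6247, 0.4685, -0.6247).
q_1·c_2 = 0.6247·(-4) + 0.4685·0 + (-0.6247)·(-3) = -0.6247.
u_2 = c_2 + 0.6247·q_1 = (-3.6098, 0.2927, -3.3902).
‖u_2‖ = 4.9608, so q_2 = (-0.7277, 0.0590, -0.6834).

q_2 = (-0.7277, 0.0590, -0.6834)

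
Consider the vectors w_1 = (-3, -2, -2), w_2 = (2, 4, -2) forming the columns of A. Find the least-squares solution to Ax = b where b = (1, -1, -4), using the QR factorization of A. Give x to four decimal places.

x = (0.7403, 0.5584)

w_1 = (-3, -2, -2); ‖w_1‖ = 4.1231, so q_1 = (-0.7276, -0.4851, -0.4851).
q_1·w_2 = (-0.7276)·2 + (-0.4851)·4 + (-0.4851)·(-2) = -2.4254.
u_2 = w_2 + 2.4254·q_1 = (0.2353, 2.8235, -3.1765).
‖u_2‖ = 4.2565, so q_2 = (0.0553, 0.6633, -0.7463).
Qᵀb = (1.6977, 2.3770).
Back-substitute: x_2 = 2.3770/4.2565 = 0.5584.
x_1 = (1.6977 + 2.4254·0.5584)/4.1231 = 0.7403.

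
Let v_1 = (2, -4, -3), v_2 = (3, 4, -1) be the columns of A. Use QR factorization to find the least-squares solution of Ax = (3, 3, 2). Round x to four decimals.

x = (-0.2539, 0.6624)

v_1 = (2, -4, -3); ‖v_1‖ = 5.3852, so e_1 = (0.3714, -0.7428, -0.5571).
e_1·v_2 = 0.3714·3 + (-0.7428)·4 + (-0.5571)·(-1) = -1.2999.
u_2 = v_2 + 1.2999·e_1 = (3.4828, 3.0345, -1.7241).
‖u_2‖ = 4.9306, so e_2 = (0.7064, 0.6154, -0.3497).
Qᵀb = (-2.2283, 3.2661).
Back-substitute: x_2 = 3.2661/4.9306 = 0.6624.
x_1 = (-2.2283 + 1.2999·0.6624)/5.3852 = -0.2539.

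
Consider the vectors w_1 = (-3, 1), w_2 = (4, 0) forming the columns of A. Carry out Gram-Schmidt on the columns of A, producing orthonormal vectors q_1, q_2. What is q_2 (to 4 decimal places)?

q_1 = w_1/‖w_1‖ = (-3, 1)/3.1623 = (-0.9487, 0.3162).
r_{12} = q_1·w_2 = -3.7947.
u_2 = w_2 + 3.7947·q_1 = (0.4000, 1.2000).
‖u_2‖ = 1.2649, so q_2 = (0.3162, 0.9487).

q_2 = (0.3162, 0.9487)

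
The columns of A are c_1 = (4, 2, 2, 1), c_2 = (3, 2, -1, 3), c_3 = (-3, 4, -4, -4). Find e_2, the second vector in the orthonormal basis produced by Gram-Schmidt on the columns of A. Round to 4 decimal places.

e_2 = (0.0828, 0.1892, -0.6977, 0.6859)

c_1 = (4, 2, 2, 1); ‖c_1‖ = 5.0000, so e_1 = (0.8000, 0.4000, 0.4000, 0.2000).
e_1·c_2 = 0.8000·3 + 0.4000·2 + 0.4000·(-1) + 0.2000·3 = 3.4000.
u_2 = c_2 − 3.4000·e_1 = (0.2800, 0.6400, -2.3600, 2.3200).
‖u_2‖ = 3.3823, so e_2 = (0.0828, 0.1892, -0.6977, 0.6859).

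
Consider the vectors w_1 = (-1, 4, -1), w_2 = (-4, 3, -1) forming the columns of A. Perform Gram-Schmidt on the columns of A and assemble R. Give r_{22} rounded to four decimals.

w_1 = (-1, 4, -1); ‖w_1‖ = 4.2426, so e_1 = (-0.2357, 0.9428, -0.2357).
e_1·w_2 = (-0.2357)·(-4) + 0.9428·3 + (-0.2357)·(-1) = 4.0069.
u_2 = w_2 − 4.0069·e_1 = (-3.0556, -0.7778, -0.0556).
r_{22} = ‖u_2‖ = 3.1535.

r_{22} = 3.1535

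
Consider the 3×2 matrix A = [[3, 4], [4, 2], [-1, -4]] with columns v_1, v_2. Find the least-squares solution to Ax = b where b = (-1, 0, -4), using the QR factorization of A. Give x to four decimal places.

v_1 = (3, 4, -1); ‖v_1‖ = 5.0990, so q_1 = (0.5883, 0.7845, -0.1961).
q_1·v_2 = 0.5883·4 + 0.7845·2 + (-0.1961)·(-4) = 4.7068.
u_2 = v_2 − 4.7068·q_1 = (1.2308, -1.6923, -3.0769).
‖u_2‖ = 3.7210, so q_2 = (0.3308, -0.4548, -0.8269).
Qᵀb = (0.1961, 2.9768).
Back-substitute: x_2 = 2.9768/3.7210 = 0.8000.
x_1 = (0.1961 − 4.7068·0.8000)/5.0990 = -0.7000.

x = (-0.7000, 0.8000)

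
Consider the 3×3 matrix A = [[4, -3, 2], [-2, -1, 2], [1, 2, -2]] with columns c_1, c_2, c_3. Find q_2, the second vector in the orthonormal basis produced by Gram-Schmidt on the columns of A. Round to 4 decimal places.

q_2 = (-0.4461, -0.5324, 0.7194)

q_1 = c_1/‖c_1‖ = (4, -2, 1)/4.5826 = (0.8729, -0.4364, 0.2182).
r_{12} = q_1·c_2 = -1.7457.
u_2 = c_2 + 1.7457·q_1 = (-1.4762, -1.7619, 2.3810).
‖u_2‖ = 3.3094, so q_2 = (-0.4461, -0.5324, 0.7194).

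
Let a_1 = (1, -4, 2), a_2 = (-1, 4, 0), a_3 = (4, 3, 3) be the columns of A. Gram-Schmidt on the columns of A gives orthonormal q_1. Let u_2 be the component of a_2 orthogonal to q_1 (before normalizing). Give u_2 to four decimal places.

a_1 = (1, -4, 2); ‖a_1‖ = 4.5826, so q_1 = (0.2182, -0.8729, 0.4364).
q_1·a_2 = 0.2182·(-1) + (-0.8729)·4 + 0.4364·0 = -3.7097.
u_2 = a_2 + 3.7097·q_1 = (-0.1905, 0.7619, 1.6190).

u_2 = (-0.1905, 0.7619, 1.6190)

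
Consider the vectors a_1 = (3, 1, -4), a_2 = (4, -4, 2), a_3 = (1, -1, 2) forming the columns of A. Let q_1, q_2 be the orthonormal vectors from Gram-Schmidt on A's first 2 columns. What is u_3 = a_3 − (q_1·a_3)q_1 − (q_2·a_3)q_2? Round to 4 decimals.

u_3 = (0.3590, 0.5641, 0.4103)

q_1 = a_1/‖a_1‖ = (3, 1, -4)/5.0990 = (0.5883, 0.1961, -0.7845).
r_{12} = q_1·a_2 = 0.0000.
u_2 = a_2 + 0.0000·q_1 = (4.0000, -4.0000, 2.0000).
‖u_2‖ = 6.0000, so q_2 = (0.6667, -0.6667, 0.3333).
r_{13} = q_1·a_3 = -1.1767; r_{23} = q_2·a_3 = 2.0000.
u_3 = a_3 + 1.1767·q_1 − 2.0000·q_2 = (0.3590, 0.5641, 0.4103).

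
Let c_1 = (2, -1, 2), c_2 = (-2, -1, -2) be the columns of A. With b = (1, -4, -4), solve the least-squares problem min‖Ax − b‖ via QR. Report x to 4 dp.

c_1 = (2, -1, 2); ‖c_1‖ = 3.0000, so q_1 = (0.6667, -0.3333, 0.6667).
q_1·c_2 = 0.6667·(-2) + (-0.3333)·(-1) + 0.6667·(-2) = -2.3333.
u_2 = c_2 + 2.3333·q_1 = (-0.4444, -1.7778, -0.4444).
‖u_2‖ = 1.8856, so q_2 = (-0.2357, -0.9428, -0.2357).
Qᵀb = (-0.6667, 4.4783).
Back-substitute: x_2 = 4.4783/1.8856 = 2.3750.
x_1 = (-0.6667 + 2.3333·2.3750)/3.0000 = 1.6250.

x = (1.6250, 2.3750)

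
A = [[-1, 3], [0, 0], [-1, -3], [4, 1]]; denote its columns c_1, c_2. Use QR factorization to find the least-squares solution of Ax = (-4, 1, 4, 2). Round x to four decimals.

c_1 = (-1, 0, -1, 4); ‖c_1‖ = 4.2426, so q_1 = (-0.2357, 0.0000, -0.2357, 0.9428).
q_1·c_2 = (-0.2357)·3 + 0.0000·0 + (-0.2357)·(-3) + 0.9428·1 = 0.9428.
u_2 = c_2 − 0.9428·q_1 = (3.2222, 0.0000, -2.7778, 0.1111).
‖u_2‖ = 4.2557, so q_2 = (0.7572, 0.0000, -0.6527, 0.0261).
Qᵀb = (1.8856, -5.5873).
Back-substitute: x_2 = -5.5873/4.2557 = -1.3129.
x_1 = (1.8856 − 0.9428·(-1.3129))/4.2426 = 0.7362.

x = (0.7362, -1.3129)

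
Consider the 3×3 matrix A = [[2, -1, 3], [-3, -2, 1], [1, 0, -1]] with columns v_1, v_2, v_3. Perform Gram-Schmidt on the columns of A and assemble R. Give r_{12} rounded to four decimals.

v_1 = (2, -3, 1); ‖v_1‖ = 3.7417, so e_1 = (0.5345, -0.8018, 0.2673).
r_{12} = e_1·v_2 = 1.0690.

r_{12} = 1.0690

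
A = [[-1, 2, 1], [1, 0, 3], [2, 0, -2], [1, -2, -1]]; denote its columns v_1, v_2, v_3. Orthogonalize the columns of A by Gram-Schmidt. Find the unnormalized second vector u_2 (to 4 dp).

v_1 = (-1, 1, 2, 1); ‖v_1‖ = 2.6458, so q_1 = (-0.3780, 0.3780, 0.7559, 0.3780).
q_1·v_2 = (-0.3780)·2 + 0.3780·0 + 0.7559·0 + 0.3780·(-2) = -1.5119.
u_2 = v_2 + 1.5119·q_1 = (1.4286, 0.5714, 1.1429, -1.4286).

u_2 = (1.4286, 0.5714, 1.1429, -1.4286)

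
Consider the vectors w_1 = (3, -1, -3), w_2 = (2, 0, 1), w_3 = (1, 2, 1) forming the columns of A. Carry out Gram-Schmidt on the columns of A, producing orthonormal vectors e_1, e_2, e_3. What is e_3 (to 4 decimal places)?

e_3 = (0.1078, 0.9705, -0.2157)

e_1 = w_1/‖w_1‖ = (3, -1, -3)/4.3589 = (0.6882, -0.2294, -0.6882).
r_{12} = e_1·w_2 = 0.6882.
u_2 = w_2 − 0.6882·e_1 = (1.5263, 0.1579, 1.4737).
‖u_2‖ = 2.1275, so e_2 = (0.7174, 0.0742, 0.6927).
r_{13} = e_1·w_3 = -0.4588; r_{23} = e_2·w_3 = 1.5585.
u_3 = w_3 + 0.4588·e_1 − 1.5585·e_2 = (0.1977, 1.7791, -0.3953).
‖u_3‖ = 1.8332, so e_3 = (0.1078, 0.9705, -0.2157).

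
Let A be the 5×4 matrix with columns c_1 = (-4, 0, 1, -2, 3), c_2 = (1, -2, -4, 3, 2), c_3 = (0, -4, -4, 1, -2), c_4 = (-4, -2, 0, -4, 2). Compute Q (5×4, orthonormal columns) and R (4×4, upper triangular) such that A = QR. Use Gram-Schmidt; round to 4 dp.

c_1 = (-4, 0, 1, -2, 3); ‖c_1‖ = 5.4772, so q_1 = (-0.7303, 0.0000, 0.1826, -0.3651, 0.5477).
q_1·c_2 = (-0.7303)·1 + 0.0000·(-2) + 0.1826·(-4) + (-0.3651)·3 + 0.5477·2 = -1.4606.
u_2 = c_2 + 1.4606·q_1 = (-0.0667, -2.0000, -3.7333, 2.4667, 2.8000).
‖u_2‖ = 5.6451, so q_2 = (-0.0118, -0.3543, -0.6613, 0.4370, 0.4960).
q_1·c_3 = (-0.7303)·0 + 0.0000·(-4) + 0.1826·(-4) + (-0.3651)·1 + 0.5477·(-2) = -2.1909; q_2·c_3 = (-0.0118)·0 + (-0.3543)·(-4) + (-0.6613)·(-4) + 0.4370·1 + 0.4960·(-2) = 3.5075.
u_3 = c_3 + 2.1909·q_1 − 3.5075·q_2 = (-1.5586, -2.7573, -1.2803, -1.3326, -2.5397).
‖u_3‖ = 4.4607, so q_3 = (-0.3494, -0.6181, -0.2870, -0.2988, -0.5694).
q_1·c_4 = (-0.7303)·(-4) + 0.0000·(-2) + 0.1826·0 + (-0.3651)·(-4) + 0.5477·2 = 5.4772; q_2·c_4 = (-0.0118)·(-4) + (-0.3543)·(-2) + (-0.6613)·0 + 0.4370·(-4) + 0.4960·2 = 0.0000; q_3·c_4 = (-0.3494)·(-4) + (-0.6181)·(-2) + (-0.2870)·0 + (-0.2988)·(-4) + (-0.5694)·2 = 2.6902.
u_4 = c_4 − 5.4772·q_1 + 0.0000·q_2 − 2.6902·q_3 = (0.9400, -0.3371, -0.2278, -1.1963, 0.5317).
‖u_4‖ = 1.6622, so q_4 = (0.5655, -0.2028, -0.1371, -0.7197, 0.3199).

Q = [[-0.7303, -0.0118, -0.3494, 0.5655], [0.0000, -0.3543, -0.6181, -0.2028], [0.1826, -0.6613, -0.2870, -0.1371], [-0.3651, 0.4370, -0.2988, -0.7197], [0.5477, 0.4960, -0.5694, 0.3199]], R = [[5.4772, -1.4606, -2.1909, 5.4772], [0.0000, 5.6451, 3.5075, 0.0000], [0.0000, 0.0000, 4.4607, 2.6902], [0.0000, 0.0000, 0.0000, 1.6622]]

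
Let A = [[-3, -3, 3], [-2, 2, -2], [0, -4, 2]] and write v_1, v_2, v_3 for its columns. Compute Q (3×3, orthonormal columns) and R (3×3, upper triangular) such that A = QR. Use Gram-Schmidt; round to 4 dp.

e_1 = v_1/‖v_1‖ = (-3, -2, 0)/3.6056 = (-0.8321, -0.5547, 0.0000).
r_{12} = e_1·v_2 = 1.3868.
u_2 = v_2 − 1.3868·e_1 = (-1.8462, 2.7692, -4.0000).
‖u_2‖ = 5.2035, so e_2 = (-0.3548, 0.5322, -0.7687).
r_{13} = e_1·v_3 = -1.3868; r_{23} = e_2·v_3 = -3.6661.
u_3 = v_3 + 1.3868·e_1 + 3.6661·e_2 = (0.5455, -0.8182, -0.8182).
‖u_3‖ = 1.2792, so e_3 = (0.4264, -0.6396, -0.6396).

Q = [[-0.8321, -0.3548, 0.4264], [-0.5547, 0.5322, -0.6396], [0.0000, -0.7687, -0.6396]], R = [[3.6056, 1.3868, -1.3868], [0.0000, 5.2035, -3.6661], [0.0000, 0.0000, 1.2792]]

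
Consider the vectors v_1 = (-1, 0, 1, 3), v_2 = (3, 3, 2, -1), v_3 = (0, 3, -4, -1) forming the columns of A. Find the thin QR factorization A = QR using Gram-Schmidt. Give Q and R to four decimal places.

v_1 = (-1, 0, 1, 3); ‖v_1‖ = 3.3166, so q_1 = (-0.3015, 0.0000, 0.3015, 0.9045).
q_1·v_2 = (-0.3015)·3 + 0.0000·3 + 0.3015·2 + 0.9045·(-1) = -1.2060.
u_2 = v_2 + 1.2060·q_1 = (2.6364, 3.0000, 2.3636, 0.0909).
‖u_2‖ = 4.6417, so q_2 = (0.5680, 0.6463, 0.5092, 0.0196).
q_1·v_3 = (-0.3015)·0 + 0.0000·3 + 0.3015·(-4) + 0.9045·(-1) = -2.1106; q_2·v_3 = 0.5680·0 + 0.6463·3 + 0.5092·(-4) + 0.0196·(-1) = -0.1175.
u_3 = v_3 + 2.1106·q_1 + 0.1175·q_2 = (-0.5696, 3.0759, -3.3038, 0.9114).
‖u_3‖ = 4.6402, so q_3 = (-0.1228, 0.6629, -0.7120, 0.1964).

Q = [[-0.3015, 0.5680, -0.1228], [0.0000, 0.6463, 0.6629], [0.3015, 0.5092, -0.7120], [0.9045, 0.0196, 0.1964]], R = [[3.3166, -1.2060, -2.1106], [0.0000, 4.6417, -0.1175], [0.0000, 0.0000, 4.6402]]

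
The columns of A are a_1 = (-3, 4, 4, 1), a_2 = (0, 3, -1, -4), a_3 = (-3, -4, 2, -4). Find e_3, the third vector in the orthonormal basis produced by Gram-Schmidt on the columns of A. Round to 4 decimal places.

e_3 = (-0.4852, -0.5913, 0.3608, -0.5337)

a_1 = (-3, 4, 4, 1); ‖a_1‖ = 6.4807, so e_1 = (-0.4629, 0.6172, 0.6172, 0.1543).
e_1·a_2 = (-0.4629)·0 + 0.6172·3 + 0.6172·(-1) + 0.1543·(-4) = 0.6172.
u_2 = a_2 − 0.6172·e_1 = (0.2857, 2.6190, -1.3810, -4.0952).
‖u_2‖ = 5.0615, so e_2 = (0.0564, 0.5174, -0.2728, -0.8091).
e_1·a_3 = (-0.4629)·(-3) + 0.6172·(-4) + 0.6172·2 + 0.1543·(-4) = -0.4629; e_2·a_3 = 0.0564·(-3) + 0.5174·(-4) + (-0.2728)·2 + (-0.8091)·(-4) = 0.4516.
u_3 = a_3 + 0.4629·e_1 − 0.4516·e_2 = (-3.2398, -3.9480, 2.4089, -3.5632).
‖u_3‖ = 6.6770, so e_3 = (-0.4852, -0.5913, 0.3608, -0.5337).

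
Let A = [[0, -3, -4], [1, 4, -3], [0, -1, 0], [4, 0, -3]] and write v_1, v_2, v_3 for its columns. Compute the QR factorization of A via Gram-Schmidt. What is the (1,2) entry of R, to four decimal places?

v_1 = (0, 1, 0, 4); ‖v_1‖ = 4.1231, so q_1 = (0.0000, 0.2425, 0.0000, 0.9701).
r_{12} = q_1·v_2 = 0.9701.

r_{12} = 0.9701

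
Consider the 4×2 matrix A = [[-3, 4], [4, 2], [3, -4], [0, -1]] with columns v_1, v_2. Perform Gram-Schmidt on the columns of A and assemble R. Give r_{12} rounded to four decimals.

v_1 = (-3, 4, 3, 0); ‖v_1‖ = 5.8310, so q_1 = (-0.5145, 0.6860, 0.5145, 0.0000).
r_{12} = q_1·v_2 = -2.7440.

r_{12} = -2.7440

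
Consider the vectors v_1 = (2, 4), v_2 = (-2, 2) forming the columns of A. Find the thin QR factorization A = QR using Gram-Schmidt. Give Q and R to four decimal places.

Q = [[0.4472, -0.8944], [0.8944, 0.4472]], R = [[4.4721, 0.8944], [0.0000, 2.6833]]

v_1 = (2, 4); ‖v_1‖ = 4.4721, so e_1 = (0.4472, 0.8944).
e_1·v_2 = 0.4472·(-2) + 0.8944·2 = 0.8944.
u_2 = v_2 − 0.8944·e_1 = (-2.4000, 1.2000).
‖u_2‖ = 2.6833, so e_2 = (-0.8944, 0.4472).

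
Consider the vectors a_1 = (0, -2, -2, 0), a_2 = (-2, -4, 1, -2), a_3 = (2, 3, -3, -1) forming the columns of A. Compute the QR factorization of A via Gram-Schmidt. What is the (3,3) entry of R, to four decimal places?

a_1 = (0, -2, -2, 0); ‖a_1‖ = 2.8284, so q_1 = (0.0000, -0.7071, -0.7071, 0.0000).
q_1·a_2 = 0.0000·(-2) + (-0.7071)·(-4) + (-0.7071)·1 + 0.0000·(-2) = 2.1213.
u_2 = a_2 − 2.1213·q_1 = (-2.0000, -2.5000, 2.5000, -2.0000).
‖u_2‖ = 4.5277, so q_2 = (-0.4417, -0.5522, 0.5522, -0.4417).
q_1·a_3 = 0.0000·2 + (-0.7071)·3 + (-0.7071)·(-3) + 0.0000·(-1) = 0.0000; q_2·a_3 = (-0.4417)·2 + (-0.5522)·3 + 0.5522·(-3) + (-0.4417)·(-1) = -3.7547.
u_3 = a_3 + 0.0000·q_1 + 3.7547·q_2 = (0.3415, 0.9268, -0.9268, -2.6585).
r_{33} = ‖u_3‖ = 2.9837.

r_{33} = 2.9837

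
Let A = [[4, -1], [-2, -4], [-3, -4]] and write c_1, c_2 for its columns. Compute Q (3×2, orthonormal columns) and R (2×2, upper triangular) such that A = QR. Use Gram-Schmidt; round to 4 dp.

Q = [[0.7428, -0.6523], [-0.3714, -0.5891], [-0.5571, -0.4769]], R = [[5.3852, 2.9711], [0.0000, 4.9165]]

c_1 = (4, -2, -3); ‖c_1‖ = 5.3852, so q_1 = (0.7428, -0.3714, -0.5571).
q_1·c_2 = 0.7428·(-1) + (-0.3714)·(-4) + (-0.5571)·(-4) = 2.9711.
u_2 = c_2 − 2.9711·q_1 = (-3.2069, -2.8966, -2.3448).
‖u_2‖ = 4.9165, so q_2 = (-0.6523, -0.5891, -0.4769).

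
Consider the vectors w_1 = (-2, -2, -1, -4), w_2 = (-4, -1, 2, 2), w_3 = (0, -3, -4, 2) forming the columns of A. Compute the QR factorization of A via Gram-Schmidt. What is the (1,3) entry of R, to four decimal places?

r_{13} = 0.4000

w_1 = (-2, -2, -1, -4); ‖w_1‖ = 5.0000, so q_1 = (-0.4000, -0.4000, -0.2000, -0.8000).
r_{13} = q_1·w_3 = 0.4000.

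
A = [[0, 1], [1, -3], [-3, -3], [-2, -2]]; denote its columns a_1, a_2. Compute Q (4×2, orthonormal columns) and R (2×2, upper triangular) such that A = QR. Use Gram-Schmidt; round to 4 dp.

Q = [[0.0000, 0.2511], [0.2673, -0.9327], [-0.8018, -0.2152], [-0.5345, -0.1435]], R = [[3.7417, 2.6726], [0.0000, 3.9821]]

a_1 = (0, 1, -3, -2); ‖a_1‖ = 3.7417, so q_1 = (0.0000, 0.2673, -0.8018, -0.5345).
q_1·a_2 = 0.0000·1 + 0.2673·(-3) + (-0.8018)·(-3) + (-0.5345)·(-2) = 2.6726.
u_2 = a_2 − 2.6726·q_1 = (1.0000, -3.7143, -0.8571, -0.5714).
‖u_2‖ = 3.9821, so q_2 = (0.2511, -0.9327, -0.2152, -0.1435).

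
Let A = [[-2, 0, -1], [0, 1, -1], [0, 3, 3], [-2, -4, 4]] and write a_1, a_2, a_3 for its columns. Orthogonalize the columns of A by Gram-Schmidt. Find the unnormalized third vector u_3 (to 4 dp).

a_1 = (-2, 0, 0, -2); ‖a_1‖ = 2.8284, so q_1 = (-0.7071, 0.0000, 0.0000, -0.7071).
q_1·a_2 = (-0.7071)·0 + 0.0000·1 + 0.0000·3 + (-0.7071)·(-4) = 2.8284.
u_2 = a_2 − 2.8284·q_1 = (2.0000, 1.0000, 3.0000, -2.0000).
‖u_2‖ = 4.2426, so q_2 = (0.4714, 0.2357, 0.7071, -0.4714).
q_1·a_3 = (-0.7071)·(-1) + 0.0000·(-1) + 0.0000·3 + (-0.7071)·4 = -2.1213; q_2·a_3 = 0.4714·(-1) + 0.2357·(-1) + 0.7071·3 + (-0.4714)·4 = -0.4714.
u_3 = a_3 + 2.1213·q_1 + 0.4714·q_2 = (-2.2778, -0.8889, 3.3333, 2.2778).

u_3 = (-2.2778, -0.8889, 3.3333, 2.2778)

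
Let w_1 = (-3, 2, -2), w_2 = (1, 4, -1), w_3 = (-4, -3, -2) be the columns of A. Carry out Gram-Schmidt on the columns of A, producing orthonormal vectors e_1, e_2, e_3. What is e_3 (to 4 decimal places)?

e_3 = (0.3743, -0.3119, -0.8733)

w_1 = (-3, 2, -2); ‖w_1‖ = 4.1231, so e_1 = (-0.7276, 0.4851, -0.4851).
e_1·w_2 = (-0.7276)·1 + 0.4851·4 + (-0.4851)·(-1) = 1.6977.
u_2 = w_2 − 1.6977·e_1 = (2.2353, 3.1765, -0.1765).
‖u_2‖ = 3.8881, so e_2 = (0.5749, 0.8170, -0.0454).
e_1·w_3 = (-0.7276)·(-4) + 0.4851·(-3) + (-0.4851)·(-2) = 2.4254; e_2·w_3 = 0.5749·(-4) + 0.8170·(-3) + (-0.0454)·(-2) = -4.6597.
u_3 = w_3 − 2.4254·e_1 + 4.6597·e_2 = (0.4436, -0.3696, -1.0350).
‖u_3‖ = 1.1852, so e_3 = (0.3743, -0.3119, -0.8733).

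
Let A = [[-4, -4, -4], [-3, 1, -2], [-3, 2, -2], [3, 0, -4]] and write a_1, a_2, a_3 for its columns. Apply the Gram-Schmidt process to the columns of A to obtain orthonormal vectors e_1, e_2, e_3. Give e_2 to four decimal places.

e_1 = a_1/‖a_1‖ = (-4, -3, -3, 3)/6.5574 = (-0.6100, -0.4575, -0.4575, 0.4575).
r_{12} = e_1·a_2 = 1.0675.
u_2 = a_2 − 1.0675·e_1 = (-3.3488, 1.4884, 2.4884, -0.4884).
‖u_2‖ = 4.4565, so e_2 = (-0.7514, 0.3340, 0.5584, -0.1096).

e_2 = (-0.7514, 0.3340, 0.5584, -0.1096)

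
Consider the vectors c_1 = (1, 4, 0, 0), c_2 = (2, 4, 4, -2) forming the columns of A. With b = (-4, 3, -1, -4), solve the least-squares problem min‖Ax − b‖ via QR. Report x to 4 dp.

x = (0.4944, -0.0225)

e_1 = c_1/‖c_1‖ = (1, 4, 0, 0)/4.1231 = (0.2425, 0.9701, 0.0000, 0.0000).
r_{12} = e_1·c_2 = 4.3656.
u_2 = c_2 − 4.3656·e_1 = (0.9412, -0.2353, 4.0000, -2.0000).
‖u_2‖ = 4.5762, so e_2 = (0.2057, -0.0514, 0.8741, -0.4370).
Qᵀb = (1.9403, -0.1028).
Back-substitute: x_2 = -0.1028/4.5762 = -0.0225.
x_1 = (1.9403 − 4.3656·(-0.0225))/4.1231 = 0.4944.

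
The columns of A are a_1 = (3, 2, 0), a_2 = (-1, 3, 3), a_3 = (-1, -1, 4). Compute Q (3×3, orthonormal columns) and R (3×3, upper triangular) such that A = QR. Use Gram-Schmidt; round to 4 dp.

q_1 = a_1/‖a_1‖ = (3, 2, 0)/3.6056 = (0.8321, 0.5547, 0.0000).
r_{12} = q_1·a_2 = 0.8321.
u_2 = a_2 − 0.8321·q_1 = (-1.6923, 2.5385, 3.0000).
‖u_2‖ = 4.2787, so q_2 = (-0.3955, 0.5933, 0.7011).
r_{13} = q_1·a_3 = -1.3868; r_{23} = q_2·a_3 = 2.6068.
u_3 = a_3 + 1.3868·q_1 − 2.6068·q_2 = (1.1849, -1.7773, 2.1723).
‖u_3‖ = 3.0466, so q_3 = (0.3889, -0.5834, 0.7130).

Q = [[0.8321, -0.3955, 0.3889], [0.5547, 0.5933, -0.5834], [0.0000, 0.7011, 0.7130]], R = [[3.6056, 0.8321, -1.3868], [0.0000, 4.2787, 2.6068], [0.0000, 0.0000, 3.0466]]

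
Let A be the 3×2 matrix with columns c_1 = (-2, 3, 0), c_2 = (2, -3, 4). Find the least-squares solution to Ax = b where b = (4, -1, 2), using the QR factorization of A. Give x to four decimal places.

x = (-0.3462, 0.5000)

e_1 = c_1/‖c_1‖ = (-2, 3, 0)/3.6056 = (-0.5547, 0.8321, 0.0000).
r_{12} = e_1·c_2 = -3.6056.
u_2 = c_2 + 3.6056·e_1 = (0.0000, 0.0000, 4.0000).
‖u_2‖ = 4.0000, so e_2 = (0.0000, 0.0000, 1.0000).
Qᵀb = (-3.0509, 2.0000).
Back-substitute: x_2 = 2.0000/4.0000 = 0.5000.
x_1 = (-3.0509 + 3.6056·0.5000)/3.6056 = -0.3462.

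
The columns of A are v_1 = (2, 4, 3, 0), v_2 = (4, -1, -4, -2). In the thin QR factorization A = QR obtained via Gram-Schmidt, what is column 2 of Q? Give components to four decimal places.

e_2 = (0.7717, 0.0175, -0.5378, -0.3391)

v_1 = (2, 4, 3, 0); ‖v_1‖ = 5.3852, so e_1 = (0.3714, 0.7428, 0.5571, 0.0000).
e_1·v_2 = 0.3714·4 + 0.7428·(-1) + 0.5571·(-4) + 0.0000·(-2) = -1.4856.
u_2 = v_2 + 1.4856·e_1 = (4.5517, 0.1034, -3.1724, -2.0000).
‖u_2‖ = 5.8986, so e_2 = (0.7717, 0.0175, -0.5378, -0.3391).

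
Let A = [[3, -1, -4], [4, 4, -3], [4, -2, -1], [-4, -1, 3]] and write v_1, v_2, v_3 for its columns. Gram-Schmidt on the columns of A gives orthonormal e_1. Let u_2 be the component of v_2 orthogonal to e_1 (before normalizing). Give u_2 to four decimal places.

u_2 = (-1.4737, 3.3684, -2.6316, -0.3684)

v_1 = (3, 4, 4, -4); ‖v_1‖ = 7.5498, so e_1 = (0.3974, 0.5298, 0.5298, -0.5298).
e_1·v_2 = 0.3974·(-1) + 0.5298·4 + 0.5298·(-2) + (-0.5298)·(-1) = 1.1921.
u_2 = v_2 − 1.1921·e_1 = (-1.4737, 3.3684, -2.6316, -0.3684).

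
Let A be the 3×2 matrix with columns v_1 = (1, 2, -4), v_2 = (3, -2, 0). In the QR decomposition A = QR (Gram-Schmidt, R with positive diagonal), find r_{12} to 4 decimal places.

r_{12} = -0.2182

v_1 = (1, 2, -4); ‖v_1‖ = 4.5826, so q_1 = (0.2182, 0.4364, -0.8729).
r_{12} = q_1·v_2 = -0.2182.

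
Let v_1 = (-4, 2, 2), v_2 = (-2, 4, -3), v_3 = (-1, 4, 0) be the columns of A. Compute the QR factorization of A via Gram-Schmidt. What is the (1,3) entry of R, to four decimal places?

r_{13} = 2.4495

q_1 = v_1/‖v_1‖ = (-4, 2, 2)/4.8990 = (-0.8165, 0.4082, 0.4082).
r_{13} = q_1·v_3 = 2.4495.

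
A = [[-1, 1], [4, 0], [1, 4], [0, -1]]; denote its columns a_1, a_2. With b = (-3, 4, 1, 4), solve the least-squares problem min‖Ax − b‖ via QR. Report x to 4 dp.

e_1 = a_1/‖a_1‖ = (-1, 4, 1, 0)/4.2426 = (-0.2357, 0.9428, 0.2357, 0.0000).
r_{12} = e_1·a_2 = 0.7071.
u_2 = a_2 − 0.7071·e_1 = (1.1667, -0.6667, 3.8333, -1.0000).
‖u_2‖ = 4.1833, so e_2 = (0.2789, -0.1594, 0.9163, -0.2390).
Qᵀb = (4.7140, -1.5140).
Back-substitute: x_2 = -1.5140/4.1833 = -0.3619.
x_1 = (4.7140 − 0.7071·(-0.3619))/4.2426 = 1.1714.

x = (1.1714, -0.3619)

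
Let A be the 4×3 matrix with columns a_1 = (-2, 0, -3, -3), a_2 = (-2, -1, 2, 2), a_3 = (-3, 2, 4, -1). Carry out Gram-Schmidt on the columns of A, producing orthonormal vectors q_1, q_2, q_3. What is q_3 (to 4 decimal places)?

q_3 = (-0.1856, 0.6185, 0.5982, -0.4745)

a_1 = (-2, 0, -3, -3); ‖a_1‖ = 4.6904, so q_1 = (-0.4264, 0.0000, -0.6396, -0.6396).
q_1·a_2 = (-0.4264)·(-2) + 0.0000·(-1) + (-0.6396)·2 + (-0.6396)·2 = -1.7056.
u_2 = a_2 + 1.7056·q_1 = (-2.7273, -1.0000, 0.9091, 0.9091).
‖u_2‖ = 3.1766, so q_2 = (-0.8585, -0.3148, 0.2862, 0.2862).
q_1·a_3 = (-0.4264)·(-3) + 0.0000·2 + (-0.6396)·4 + (-0.6396)·(-1) = -0.6396; q_2·a_3 = (-0.8585)·(-3) + (-0.3148)·2 + 0.2862·4 + 0.2862·(-1) = 2.8046.
u_3 = a_3 + 0.6396·q_1 − 2.8046·q_2 = (-0.8649, 2.8829, 2.7883, -2.2117).
‖u_3‖ = 4.6610, so q_3 = (-0.1856, 0.6185, 0.5982, -0.4745).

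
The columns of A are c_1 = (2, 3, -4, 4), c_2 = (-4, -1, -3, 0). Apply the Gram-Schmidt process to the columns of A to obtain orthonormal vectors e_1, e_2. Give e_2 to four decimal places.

c_1 = (2, 3, -4, 4); ‖c_1‖ = 6.7082, so e_1 = (0.2981, 0.4472, -0.5963, 0.5963).
e_1·c_2 = 0.2981·(-4) + 0.4472·(-1) + (-0.5963)·(-3) + 0.5963·0 = 0.1491.
u_2 = c_2 − 0.1491·e_1 = (-4.0444, -1.0667, -2.9111, -0.0889).
‖u_2‖ = 5.0968, so e_2 = (-0.7935, -0.2093, -0.5712, -0.0174).

e_2 = (-0.7935, -0.2093, -0.5712, -0.0174)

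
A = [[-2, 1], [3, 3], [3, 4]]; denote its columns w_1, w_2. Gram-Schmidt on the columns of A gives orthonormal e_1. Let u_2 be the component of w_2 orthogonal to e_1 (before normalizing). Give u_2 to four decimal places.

w_1 = (-2, 3, 3); ‖w_1‖ = 4.6904, so e_1 = (-0.4264, 0.6396, 0.6396).
e_1·w_2 = (-0.4264)·1 + 0.6396·3 + 0.6396·4 = 4.0508.
u_2 = w_2 − 4.0508·e_1 = (2.7273, 0.4091, 1.4091).

u_2 = (2.7273, 0.4091, 1.4091)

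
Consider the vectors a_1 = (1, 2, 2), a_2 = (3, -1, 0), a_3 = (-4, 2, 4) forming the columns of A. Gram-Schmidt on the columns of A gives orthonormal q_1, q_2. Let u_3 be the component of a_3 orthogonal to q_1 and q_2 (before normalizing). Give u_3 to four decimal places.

u_3 = (-0.5393, -1.6180, 1.8876)

q_1 = a_1/‖a_1‖ = (1, 2, 2)/3.0000 = (0.3333, 0.6667, 0.6667).
r_{12} = q_1·a_2 = 0.3333.
u_2 = a_2 − 0.3333·q_1 = (2.8889, -1.2222, -0.2222).
‖u_2‖ = 3.1447, so q_2 = (0.9187, -0.3887, -0.0707).
r_{13} = q_1·a_3 = 2.6667; r_{23} = q_2·a_3 = -4.7347.
u_3 = a_3 − 2.6667·q_1 + 4.7347·q_2 = (-0.5393, -1.6180, 1.8876).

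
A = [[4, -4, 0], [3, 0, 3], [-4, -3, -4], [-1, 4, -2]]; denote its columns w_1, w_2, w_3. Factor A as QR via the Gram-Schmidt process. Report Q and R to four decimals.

Q = [[0.6172, -0.5154, -0.5902], [0.4629, 0.0909, 0.3043], [-0.6172, -0.5987, -0.1806], [-0.1543, 0.6063, -0.7256]], R = [[6.4807, -1.2344, 4.1662], [0.0000, 6.2830, 1.4552], [0.0000, 0.0000, 3.0863]]

w_1 = (4, 3, -4, -1); ‖w_1‖ = 6.4807, so e_1 = (0.6172, 0.4629, -0.6172, -0.1543).
e_1·w_2 = 0.6172·(-4) + 0.4629·0 + (-0.6172)·(-3) + (-0.1543)·4 = -1.2344.
u_2 = w_2 + 1.2344·e_1 = (-3.2381, 0.5714, -3.7619, 3.8095).
‖u_2‖ = 6.2830, so e_2 = (-0.5154, 0.0909, -0.5987, 0.6063).
e_1·w_3 = 0.6172·0 + 0.4629·3 + (-0.6172)·(-4) + (-0.1543)·(-2) = 4.1662; e_2·w_3 = (-0.5154)·0 + 0.0909·3 + (-0.5987)·(-4) + 0.6063·(-2) = 1.4552.
u_3 = w_3 − 4.1662·e_1 − 1.4552·e_2 = (-1.8215, 0.9391, -0.5573, -2.2394).
‖u_3‖ = 3.0863, so e_3 = (-0.5902, 0.3043, -0.1806, -0.7256).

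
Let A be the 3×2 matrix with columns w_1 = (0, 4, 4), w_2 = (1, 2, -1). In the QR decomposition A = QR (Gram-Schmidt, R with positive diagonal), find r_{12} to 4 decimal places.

r_{12} = 0.7071

w_1 = (0, 4, 4); ‖w_1‖ = 5.6569, so e_1 = (0.0000, 0.7071, 0.7071).
r_{12} = e_1·w_2 = 0.7071.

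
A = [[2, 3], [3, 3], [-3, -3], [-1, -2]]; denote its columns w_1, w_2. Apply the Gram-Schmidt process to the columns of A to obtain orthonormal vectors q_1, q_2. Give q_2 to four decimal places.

w_1 = (2, 3, -3, -1); ‖w_1‖ = 4.7958, so q_1 = (0.4170, 0.6255, -0.6255, -0.2085).
q_1·w_2 = 0.4170·3 + 0.6255·3 + (-0.6255)·(-3) + (-0.2085)·(-2) = 5.4214.
u_2 = w_2 − 5.4214·q_1 = (0.7391, -0.3913, 0.3913, -0.8696).
‖u_2‖ = 1.2683, so q_2 = (0.5828, -0.3085, 0.3085, -0.6856).

q_2 = (0.5828, -0.3085, 0.3085, -0.6856)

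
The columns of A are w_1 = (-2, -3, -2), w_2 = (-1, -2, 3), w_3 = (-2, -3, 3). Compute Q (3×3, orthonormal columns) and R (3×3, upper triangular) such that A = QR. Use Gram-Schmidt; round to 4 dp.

Q = [[-0.4851, -0.2061, -0.8498], [-0.7276, -0.4439, 0.5230], [-0.4851, 0.8720, 0.0654]], R = [[4.1231, 0.4851, 1.6977], [0.0000, 3.7101, 4.3601], [0.0000, 0.0000, 0.3269]]

w_1 = (-2, -3, -2); ‖w_1‖ = 4.1231, so e_1 = (-0.4851, -0.7276, -0.4851).
e_1·w_2 = (-0.4851)·(-1) + (-0.7276)·(-2) + (-0.4851)·3 = 0.4851.
u_2 = w_2 − 0.4851·e_1 = (-0.7647, -1.6471, 3.2353).
‖u_2‖ = 3.7101, so e_2 = (-0.2061, -0.4439, 0.8720).
e_1·w_3 = (-0.4851)·(-2) + (-0.7276)·(-3) + (-0.4851)·3 = 1.6977; e_2·w_3 = (-0.2061)·(-2) + (-0.4439)·(-3) + 0.8720·3 = 4.3601.
u_3 = w_3 − 1.6977·e_1 − 4.3601·e_2 = (-0.2778, 0.1709, 0.0214).
‖u_3‖ = 0.3269, so e_3 = (-0.8498, 0.5230, 0.0654).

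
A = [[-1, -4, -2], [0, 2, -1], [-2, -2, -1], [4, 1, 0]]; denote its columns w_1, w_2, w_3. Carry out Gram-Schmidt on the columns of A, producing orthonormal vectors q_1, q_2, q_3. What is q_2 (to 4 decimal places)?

q_2 = (-0.8049, 0.4695, -0.2012, -0.3019)

q_1 = w_1/‖w_1‖ = (-1, 0, -2, 4)/4.5826 = (-0.2182, 0.0000, -0.4364, 0.8729).
r_{12} = q_1·w_2 = 2.6186.
u_2 = w_2 − 2.6186·q_1 = (-3.4286, 2.0000, -0.8571, -1.2857).
‖u_2‖ = 4.2594, so q_2 = (-0.8049, 0.4695, -0.2012, -0.3019).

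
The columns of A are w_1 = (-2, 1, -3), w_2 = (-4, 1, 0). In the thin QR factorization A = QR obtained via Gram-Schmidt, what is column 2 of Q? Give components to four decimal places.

w_1 = (-2, 1, -3); ‖w_1‖ = 3.7417, so q_1 = (-0.5345, 0.2673, -0.8018).
q_1·w_2 = (-0.5345)·(-4) + 0.2673·1 + (-0.8018)·0 = 2.4054.
u_2 = w_2 − 2.4054·q_1 = (-2.7143, 0.3571, 1.9286).
‖u_2‖ = 3.3488, so q_2 = (-0.8105, 0.1066, 0.5759).

q_2 = (-0.8105, 0.1066, 0.5759)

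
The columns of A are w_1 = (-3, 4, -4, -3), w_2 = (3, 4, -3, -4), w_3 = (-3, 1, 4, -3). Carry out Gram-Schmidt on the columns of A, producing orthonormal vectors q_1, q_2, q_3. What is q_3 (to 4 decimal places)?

q_3 = (-0.2240, 0.1685, 0.7682, -0.5756)

w_1 = (-3, 4, -4, -3); ‖w_1‖ = 7.0711, so q_1 = (-0.4243, 0.5657, -0.5657, -0.4243).
q_1·w_2 = (-0.4243)·3 + 0.5657·4 + (-0.5657)·(-3) + (-0.4243)·(-4) = 4.3841.
u_2 = w_2 − 4.3841·q_1 = (4.8600, 1.5200, -0.5200, -2.1400).
‖u_2‖ = 5.5480, so q_2 = (0.8760, 0.2740, -0.0937, -0.3857).
q_1·w_3 = (-0.4243)·(-3) + 0.5657·1 + (-0.5657)·4 + (-0.4243)·(-3) = 0.8485; q_2·w_3 = 0.8760·(-3) + 0.2740·1 + (-0.0937)·4 + (-0.3857)·(-3) = -1.5717.
u_3 = w_3 − 0.8485·q_1 + 1.5717·q_2 = (-1.2632, 0.9506, 4.3327, -3.2463).
‖u_3‖ = 5.6400, so q_3 = (-0.2240, 0.1685, 0.7682, -0.5756).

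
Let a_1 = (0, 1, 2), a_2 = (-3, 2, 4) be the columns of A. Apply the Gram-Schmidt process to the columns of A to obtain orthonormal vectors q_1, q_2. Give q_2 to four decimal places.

a_1 = (0, 1, 2); ‖a_1‖ = 2.2361, so q_1 = (0.0000, 0.4472, 0.8944).
q_1·a_2 = 0.0000·(-3) + 0.4472·2 + 0.8944·4 = 4.4721.
u_2 = a_2 − 4.4721·q_1 = (-3.0000, 0.0000, 0.0000).
‖u_2‖ = 3.0000, so q_2 = (-1.0000, 0.0000, 0.0000).

q_2 = (-1.0000, 0.0000, 0.0000)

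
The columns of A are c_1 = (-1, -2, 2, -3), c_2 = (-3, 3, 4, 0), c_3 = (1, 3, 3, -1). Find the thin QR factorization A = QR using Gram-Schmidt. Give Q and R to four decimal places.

c_1 = (-1, -2, 2, -3); ‖c_1‖ = 4.2426, so q_1 = (-0.2357, -0.4714, 0.4714, -0.7071).
q_1·c_2 = (-0.2357)·(-3) + (-0.4714)·3 + 0.4714·4 + (-0.7071)·0 = 1.1785.
u_2 = c_2 − 1.1785·q_1 = (-2.7222, 3.5556, 3.4444, 0.8333).
‖u_2‖ = 5.7106, so q_2 = (-0.4767, 0.6226, 0.6032, 0.1459).
q_1·c_3 = (-0.2357)·1 + (-0.4714)·3 + 0.4714·3 + (-0.7071)·(-1) = 0.4714; q_2·c_3 = (-0.4767)·1 + 0.6226·3 + 0.6032·3 + 0.1459·(-1) = 3.0547.
u_3 = c_3 − 0.4714·q_1 − 3.0547·q_2 = (2.5673, 1.3203, 0.9353, -1.1124).
‖u_3‖ = 3.2321, so q_3 = (0.7943, 0.4085, 0.2894, -0.3442).

Q = [[-0.2357, -0.4767, 0.7943], [-0.4714, 0.6226, 0.4085], [0.4714, 0.6032, 0.2894], [-0.7071, 0.1459, -0.3442]], R = [[4.2426, 1.1785, 0.4714], [0.0000, 5.7106, 3.0547], [0.0000, 0.0000, 3.2321]]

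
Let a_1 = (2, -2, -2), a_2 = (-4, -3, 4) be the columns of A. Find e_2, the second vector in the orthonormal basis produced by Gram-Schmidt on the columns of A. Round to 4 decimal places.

a_1 = (2, -2, -2); ‖a_1‖ = 3.4641, so e_1 = (0.5774, -0.5774, -0.5774).
e_1·a_2 = 0.5774·(-4) + (-0.5774)·(-3) + (-0.5774)·4 = -2.8868.
u_2 = a_2 + 2.8868·e_1 = (-2.3333, -4.6667, 2.3333).
‖u_2‖ = 5.7155, so e_2 = (-0.4082, -0.8165, 0.4082).

e_2 = (-0.4082, -0.8165, 0.4082)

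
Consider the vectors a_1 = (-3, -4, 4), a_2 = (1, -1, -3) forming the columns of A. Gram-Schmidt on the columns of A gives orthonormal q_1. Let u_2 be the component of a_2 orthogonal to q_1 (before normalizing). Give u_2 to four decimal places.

a_1 = (-3, -4, 4); ‖a_1‖ = 6.4031, so q_1 = (-0.4685, -0.6247, 0.6247).
q_1·a_2 = (-0.4685)·1 + (-0.6247)·(-1) + 0.6247·(-3) = -1.7179.
u_2 = a_2 + 1.7179·q_1 = (0.1951, -2.0732, -1.9268).

u_2 = (0.1951, -2.0732, -1.9268)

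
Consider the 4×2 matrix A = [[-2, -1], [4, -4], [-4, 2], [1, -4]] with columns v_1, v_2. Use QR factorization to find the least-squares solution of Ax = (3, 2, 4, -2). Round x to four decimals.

e_1 = v_1/‖v_1‖ = (-2, 4, -4, 1)/6.0828 = (-0.3288, 0.6576, -0.6576, 0.1644).
r_{12} = e_1·v_2 = -4.2744.
u_2 = v_2 + 4.2744·e_1 = (-2.4054, -1.1892, -0.8108, -3.2973).
‖u_2‖ = 4.3278, so e_2 = (-0.5558, -0.2748, -0.1874, -0.7619).
Qᵀb = (-2.6304, -1.4426).
Back-substitute: x_2 = -1.4426/4.3278 = -0.3333.
x_1 = (-2.6304 + 4.2744·(-0.3333))/6.0828 = -0.6667.

x = (-0.6667, -0.3333)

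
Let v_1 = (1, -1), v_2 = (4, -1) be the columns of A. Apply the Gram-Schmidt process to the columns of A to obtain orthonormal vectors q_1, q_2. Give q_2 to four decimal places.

v_1 = (1, -1); ‖v_1‖ = 1.4142, so q_1 = (0.7071, -0.7071).
q_1·v_2 = 0.7071·4 + (-0.7071)·(-1) = 3.5355.
u_2 = v_2 − 3.5355·q_1 = (1.5000, 1.5000).
‖u_2‖ = 2.1213, so q_2 = (0.7071, 0.7071).

q_2 = (0.7071, 0.7071)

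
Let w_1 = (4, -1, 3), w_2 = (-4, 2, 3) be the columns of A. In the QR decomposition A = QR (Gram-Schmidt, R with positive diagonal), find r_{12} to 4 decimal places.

r_{12} = -1.7650

e_1 = w_1/‖w_1‖ = (4, -1, 3)/5.0990 = (0.7845, -0.1961, 0.5883).
r_{12} = e_1·w_2 = -1.7650.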